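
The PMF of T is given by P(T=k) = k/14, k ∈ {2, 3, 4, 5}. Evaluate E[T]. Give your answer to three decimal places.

E[T] = Σ t·P(T=t)
 = 2·1/7 + 3·3/14 + 4·2/7 + 5·5/14
 = 2/7 + 9/14 + 8/7 + 25/14
 = 27/7

3.857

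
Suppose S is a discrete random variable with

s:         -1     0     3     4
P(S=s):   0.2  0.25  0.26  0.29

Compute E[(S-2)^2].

E[(S-2)^2] = Σ (s-2)^2·P(S=s)
 = 9·0.2 + 4·0.25 + 1·0.26 + 4·0.29
 = 1.8 + 1 + 0.26 + 1.16
 = 4.22

4.22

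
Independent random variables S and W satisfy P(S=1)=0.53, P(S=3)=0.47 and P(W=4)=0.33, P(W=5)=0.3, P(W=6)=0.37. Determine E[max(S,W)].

5.04

E[max(S,W)] = Σ_s Σ_w max(s,w) · P(S=s)P(W=w)
 = 4·0.1749 + 5·0.159 + 6·0.1961 + 4·0.1551 + 5·0.141 + 6·0.1739
 = 0.6996 + 0.795 + 1.1766 + 0.6204 + 0.705 + 1.0434
 = 5.04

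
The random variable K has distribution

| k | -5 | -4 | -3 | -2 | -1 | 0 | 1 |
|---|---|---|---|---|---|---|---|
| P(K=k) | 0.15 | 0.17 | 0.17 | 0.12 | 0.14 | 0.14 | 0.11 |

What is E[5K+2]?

-9.05

E[5K+2] = Σ (5k+2)·P(K=k)
 = (-23)·0.15 + (-18)·0.17 + (-13)·0.17 + (-8)·0.12 + (-3)·0.14 + 2·0.14 + 7·0.11
 = (-3.45) + (-3.06) + (-2.21) + (-0.96) + (-0.42) + 0.28 + 0.77
 = -9.05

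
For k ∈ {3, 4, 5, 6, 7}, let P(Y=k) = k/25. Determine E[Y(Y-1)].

25.6

E[Y(Y-1)] = Σ y(y-1)·P(Y=y)
 = 6·3/25 + 12·4/25 + 20·1/5 + 30·6/25 + 42·7/25
 = 18/25 + 48/25 + 4 + 36/5 + 294/25
 = 128/5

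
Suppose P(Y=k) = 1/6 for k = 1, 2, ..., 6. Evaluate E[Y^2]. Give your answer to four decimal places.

E[Y^2] = Σ y^2·P(Y=y)
 = 1·1/6 + 4·1/6 + 9·1/6 + 16·1/6 + 25·1/6 + 36·1/6
 = 1/6 + 2/3 + 3/2 + 8/3 + 25/6 + 6
 = 91/6

15.1667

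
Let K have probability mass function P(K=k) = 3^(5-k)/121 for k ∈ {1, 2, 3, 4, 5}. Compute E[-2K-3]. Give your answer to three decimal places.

E[-2K-3] = Σ (-2k-3)·P(K=k)
 = (-5)·81/121 + (-7)·27/121 + (-9)·9/121 + (-11)·3/121 + (-13)·1/121
 = (-405/121) + (-189/121) + (-81/121) + (-3/11) + (-13/121)
 = -721/121

-5.959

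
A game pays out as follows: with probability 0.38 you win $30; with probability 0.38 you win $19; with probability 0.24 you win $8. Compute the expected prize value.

E[payout] = 30·0.38 + 19·0.38 + 8·0.24
 = 11.4 + 7.22 + 1.92
 = 20.54

20.54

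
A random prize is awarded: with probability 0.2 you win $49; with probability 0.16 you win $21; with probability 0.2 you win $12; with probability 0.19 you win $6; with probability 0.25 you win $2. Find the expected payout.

17.2

E[payout] = 49·0.2 + 21·0.16 + 12·0.2 + 6·0.19 + 2·0.25
 = 9.8 + 3.36 + 2.4 + 1.14 + 0.5
 = 17.2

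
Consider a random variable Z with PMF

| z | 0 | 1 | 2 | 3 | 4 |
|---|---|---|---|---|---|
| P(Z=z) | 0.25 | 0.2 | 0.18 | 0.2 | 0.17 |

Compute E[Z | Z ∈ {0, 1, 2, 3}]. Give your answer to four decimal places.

1.3976

P(Z ∈ {0, 1, 2, 3}) = 0.25 + 0.2 + 0.18 + 0.2 = 0.83.
E[Z | Z ∈ {0, 1, 2, 3}] = [0·0.25 + 1·0.2 + 2·0.18 + 3·0.2] / 0.83
 = 1.16 / 0.83
 = 116/83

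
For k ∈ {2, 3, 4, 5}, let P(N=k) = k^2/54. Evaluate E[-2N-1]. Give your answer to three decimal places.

E[-2N-1] = Σ (-2n-1)·P(N=n)
 = (-5)·2/27 + (-7)·1/6 + (-9)·8/27 + (-11)·25/54
 = (-10/27) + (-7/6) + (-8/3) + (-275/54)
 = -251/27

-9.296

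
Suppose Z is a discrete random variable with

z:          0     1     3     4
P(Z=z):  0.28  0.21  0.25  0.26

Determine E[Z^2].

6.62

E[Z^2] = Σ z^2·P(Z=z)
 = 0·0.28 + 1·0.21 + 9·0.25 + 16·0.26
 = 0 + 0.21 + 2.25 + 4.16
 = 6.62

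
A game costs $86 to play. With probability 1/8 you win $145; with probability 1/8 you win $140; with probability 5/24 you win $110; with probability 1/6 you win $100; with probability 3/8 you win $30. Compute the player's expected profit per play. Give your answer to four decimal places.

0.4583

E[payout] = 145·1/8 + 140·1/8 + 110·5/24 + 100·1/6 + 30·3/8
 = 145/8 + 35/2 + 275/12 + 50/3 + 45/4
 = 2075/24
Net = 2075/24 - 86 = 11/24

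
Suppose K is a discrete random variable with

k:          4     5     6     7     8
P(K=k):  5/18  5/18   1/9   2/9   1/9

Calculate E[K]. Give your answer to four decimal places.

E[K] = Σ k·P(K=k)
 = 4·5/18 + 5·5/18 + 6·1/9 + 7·2/9 + 8·1/9
 = 10/9 + 25/18 + 2/3 + 14/9 + 8/9
 = 101/18

5.6111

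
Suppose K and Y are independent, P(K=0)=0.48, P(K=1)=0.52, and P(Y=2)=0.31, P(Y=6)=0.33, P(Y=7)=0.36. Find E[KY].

E[KY] = Σ_k Σ_y ky · P(K=k)P(Y=y)
 = 0·0.1488 + 0·0.1584 + 0·0.1728 + 2·0.1612 + 6·0.1716 + 7·0.1872
 = 0 + 0 + 0 + 0.3224 + 1.0296 + 1.3104
 = 2.6624

2.6624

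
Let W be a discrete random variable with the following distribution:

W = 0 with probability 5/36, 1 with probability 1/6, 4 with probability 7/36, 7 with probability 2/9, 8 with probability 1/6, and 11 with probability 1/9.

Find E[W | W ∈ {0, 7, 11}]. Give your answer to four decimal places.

5.8824

P(W ∈ {0, 7, 11}) = 5/36 + 2/9 + 1/9 = 17/36.
E[W | W ∈ {0, 7, 11}] = [0·5/36 + 7·2/9 + 11·1/9] / (17/36)
 = 25/9 / (17/36)
 = 100/17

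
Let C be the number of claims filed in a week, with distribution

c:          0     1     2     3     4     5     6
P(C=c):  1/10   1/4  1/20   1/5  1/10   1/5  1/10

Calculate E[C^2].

12.45

E[C^2] = Σ c^2·P(C=c)
 = 0·1/10 + 1·1/4 + 4·1/20 + 9·1/5 + 16·1/10 + 25·1/5 + 36·1/10
 = 0 + 1/4 + 1/5 + 9/5 + 8/5 + 5 + 18/5
 = 249/20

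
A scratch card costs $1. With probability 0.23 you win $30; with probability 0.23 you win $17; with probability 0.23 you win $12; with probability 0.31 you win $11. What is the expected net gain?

15.98

E[payout] = 30·0.23 + 17·0.23 + 12·0.23 + 11·0.31
 = 6.9 + 3.91 + 2.76 + 3.41
 = 16.98
Net = 16.98 - 1 = 15.98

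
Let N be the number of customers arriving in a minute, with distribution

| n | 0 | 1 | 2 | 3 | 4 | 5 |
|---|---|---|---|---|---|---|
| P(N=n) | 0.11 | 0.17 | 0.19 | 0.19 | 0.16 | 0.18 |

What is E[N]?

E[N] = Σ n·P(N=n)
 = 0·0.11 + 1·0.17 + 2·0.19 + 3·0.19 + 4·0.16 + 5·0.18
 = 0 + 0.17 + 0.38 + 0.57 + 0.64 + 0.9
 = 2.66

2.66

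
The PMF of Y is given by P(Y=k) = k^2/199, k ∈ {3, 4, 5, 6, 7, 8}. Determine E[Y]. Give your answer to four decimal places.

E[Y] = Σ y·P(Y=y)
 = 3·9/199 + 4·16/199 + 5·25/199 + 6·36/199 + 7·49/199 + 8·64/199
 = 27/199 + 64/199 + 125/199 + 216/199 + 343/199 + 512/199
 = 1287/199

6.4673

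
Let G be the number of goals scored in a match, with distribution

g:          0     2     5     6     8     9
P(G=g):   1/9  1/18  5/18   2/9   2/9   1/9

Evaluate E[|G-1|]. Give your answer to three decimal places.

4.833

E[|G-1|] = Σ |g-1|·P(G=g)
 = 1·1/9 + 1·1/18 + 4·5/18 + 5·2/9 + 7·2/9 + 8·1/9
 = 1/9 + 1/18 + 10/9 + 10/9 + 14/9 + 8/9
 = 29/6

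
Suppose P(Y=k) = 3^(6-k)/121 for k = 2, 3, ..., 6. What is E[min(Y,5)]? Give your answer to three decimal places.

2.471

E[min(Y,5)] = Σ min(y,5)·P(Y=y)
 = 2·81/121 + 3·27/121 + 4·9/121 + 5·3/121 + 5·1/121
 = 162/121 + 81/121 + 36/121 + 15/121 + 5/121
 = 299/121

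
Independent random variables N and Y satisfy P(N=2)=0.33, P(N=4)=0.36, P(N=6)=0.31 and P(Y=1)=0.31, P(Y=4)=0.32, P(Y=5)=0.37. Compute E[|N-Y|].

E[|N-Y|] = Σ_n Σ_y |n-y| · P(N=n)P(Y=y)
 = 1·0.1023 + 2·0.1056 + 3·0.1221 + 3·0.1116 + 0·0.1152 + 1·0.1332 + 5·0.0961 + 2·0.0992 + 1·0.1147
 = 0.1023 + 0.2112 + 0.3663 + 0.3348 + 0 + 0.1332 + 0.4805 + 0.1984 + 0.1147
 = 1.9414

1.9414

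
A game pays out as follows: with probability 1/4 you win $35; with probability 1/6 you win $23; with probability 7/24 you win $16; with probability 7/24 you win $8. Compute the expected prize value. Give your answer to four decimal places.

19.5833

E[payout] = 35·1/4 + 23·1/6 + 16·7/24 + 8·7/24
 = 35/4 + 23/6 + 14/3 + 7/3
 = 235/12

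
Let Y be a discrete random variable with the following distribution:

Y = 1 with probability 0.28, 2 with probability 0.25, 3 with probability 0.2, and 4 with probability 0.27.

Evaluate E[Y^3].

E[Y^3] = Σ y^3·P(Y=y)
 = 1·0.28 + 8·0.25 + 27·0.2 + 64·0.27
 = 0.28 + 2 + 5.4 + 17.28
 = 24.96

24.96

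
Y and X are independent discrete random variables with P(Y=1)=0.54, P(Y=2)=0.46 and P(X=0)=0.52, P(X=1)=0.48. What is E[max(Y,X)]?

1.46

E[max(Y,X)] = Σ_y Σ_x max(y,x) · P(Y=y)P(X=x)
 = 1·0.2808 + 1·0.2592 + 2·0.2392 + 2·0.2208
 = 0.2808 + 0.2592 + 0.4784 + 0.4416
 = 1.46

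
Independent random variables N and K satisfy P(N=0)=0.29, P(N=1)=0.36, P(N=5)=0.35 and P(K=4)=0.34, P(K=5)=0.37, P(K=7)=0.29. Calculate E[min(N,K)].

1.991

E[min(N,K)] = Σ_n Σ_k min(n,k) · P(N=n)P(K=k)
 = 0·0.0986 + 0·0.1073 + 0·0.0841 + 1·0.1224 + 1·0.1332 + 1·0.1044 + 4·0.119 + 5·0.1295 + 5·0.1015
 = 0 + 0 + 0 + 0.1224 + 0.1332 + 0.1044 + 0.476 + 0.6475 + 0.5075
 = 1.991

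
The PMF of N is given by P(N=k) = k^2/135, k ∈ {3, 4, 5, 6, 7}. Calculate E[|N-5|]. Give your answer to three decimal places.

E[|N-5|] = Σ |n-5|·P(N=n)
 = 2·1/15 + 1·16/135 + 0·5/27 + 1·4/15 + 2·49/135
 = 2/15 + 16/135 + 0 + 4/15 + 98/135
 = 56/45

1.244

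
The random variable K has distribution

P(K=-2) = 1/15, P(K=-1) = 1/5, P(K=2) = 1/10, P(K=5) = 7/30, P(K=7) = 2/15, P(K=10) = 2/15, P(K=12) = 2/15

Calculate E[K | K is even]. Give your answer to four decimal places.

P(K is even) = 1/15 + 1/10 + 2/15 + 2/15 = 13/30.
E[K | K is even] = [(-2)·1/15 + 2·1/10 + 10·2/15 + 12·2/15] / (13/30)
 = 3 / (13/30)
 = 90/13

6.9231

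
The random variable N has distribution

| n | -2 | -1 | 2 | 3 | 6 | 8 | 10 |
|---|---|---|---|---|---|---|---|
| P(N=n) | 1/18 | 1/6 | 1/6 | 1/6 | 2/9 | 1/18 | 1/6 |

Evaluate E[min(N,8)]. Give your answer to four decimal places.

E[min(N,8)] = Σ min(n,8)·P(N=n)
 = (-2)·1/18 + (-1)·1/6 + 2·1/6 + 3·1/6 + 6·2/9 + 8·1/18 + 8·1/6
 = (-1/9) + (-1/6) + 1/3 + 1/2 + 4/3 + 4/9 + 4/3
 = 11/3

3.6667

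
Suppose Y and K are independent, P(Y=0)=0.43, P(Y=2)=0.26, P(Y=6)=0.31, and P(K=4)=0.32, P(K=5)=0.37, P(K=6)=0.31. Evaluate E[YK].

11.8762

E[YK] = Σ_y Σ_k yk · P(Y=y)P(K=k)
 = 0·0.1376 + 0·0.1591 + 0·0.1333 + 8·0.0832 + 10·0.0962 + 12·0.0806 + 24·0.0992 + 30·0.1147 + 36·0.0961
 = 0 + 0 + 0 + 0.6656 + 0.962 + 0.9672 + 2.3808 + 3.441 + 3.4596
 = 11.8762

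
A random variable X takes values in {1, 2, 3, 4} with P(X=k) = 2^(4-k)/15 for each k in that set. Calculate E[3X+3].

E[3X+3] = Σ (3x+3)·P(X=x)
 = 6·8/15 + 9·4/15 + 12·2/15 + 15·1/15
 = 16/5 + 12/5 + 8/5 + 1
 = 41/5

8.2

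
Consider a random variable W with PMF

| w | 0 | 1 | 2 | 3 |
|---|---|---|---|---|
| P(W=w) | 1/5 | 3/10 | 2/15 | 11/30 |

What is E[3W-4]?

1

E[3W-4] = Σ (3w-4)·P(W=w)
 = (-4)·1/5 + (-1)·3/10 + 2·2/15 + 5·11/30
 = (-4/5) + (-3/10) + 4/15 + 11/6
 = 1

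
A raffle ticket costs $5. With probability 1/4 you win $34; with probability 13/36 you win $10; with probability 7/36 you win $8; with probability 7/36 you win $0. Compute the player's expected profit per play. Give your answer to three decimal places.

8.667

E[payout] = 34·1/4 + 10·13/36 + 8·7/36 + 0·7/36
 = 17/2 + 65/18 + 14/9 + 0
 = 41/3
Net = 41/3 - 5 = 26/3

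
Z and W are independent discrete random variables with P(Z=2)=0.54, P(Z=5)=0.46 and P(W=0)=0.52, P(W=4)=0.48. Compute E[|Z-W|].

2.4968

E[|Z-W|] = Σ_z Σ_w |z-w| · P(Z=z)P(W=w)
 = 2·0.2808 + 2·0.2592 + 5·0.2392 + 1·0.2208
 = 0.5616 + 0.5184 + 1.196 + 0.2208
 = 2.4968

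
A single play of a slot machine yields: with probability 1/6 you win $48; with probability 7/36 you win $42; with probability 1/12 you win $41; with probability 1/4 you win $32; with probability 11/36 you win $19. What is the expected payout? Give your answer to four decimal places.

33.3889

E[payout] = 48·1/6 + 42·7/36 + 41·1/12 + 32·1/4 + 19·11/36
 = 8 + 49/6 + 41/12 + 8 + 209/36
 = 601/18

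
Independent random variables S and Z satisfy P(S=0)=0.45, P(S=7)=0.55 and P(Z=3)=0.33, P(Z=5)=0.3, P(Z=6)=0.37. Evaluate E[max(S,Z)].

E[max(S,Z)] = Σ_s Σ_z max(s,z) · P(S=s)P(Z=z)
 = 3·0.1485 + 5·0.135 + 6·0.1665 + 7·0.1815 + 7·0.165 + 7·0.2035
 = 0.4455 + 0.675 + 0.999 + 1.2705 + 1.155 + 1.4245
 = 5.9695

5.9695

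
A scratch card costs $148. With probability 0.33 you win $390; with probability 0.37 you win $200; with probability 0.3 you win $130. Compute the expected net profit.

93.7

E[payout] = 390·0.33 + 200·0.37 + 130·0.3
 = 128.7 + 74 + 39
 = 241.7
Net = 241.7 - 148 = 93.7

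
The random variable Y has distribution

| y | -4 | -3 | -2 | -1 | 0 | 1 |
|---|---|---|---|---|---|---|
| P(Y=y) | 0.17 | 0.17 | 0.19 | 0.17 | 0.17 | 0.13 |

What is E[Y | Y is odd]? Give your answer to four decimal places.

-1.1702

P(Y is odd) = 0.17 + 0.17 + 0.13 = 0.47.
E[Y | Y is odd] = [(-3)·0.17 + (-1)·0.17 + 1·0.13] / 0.47
 = -0.55 / 0.47
 = -55/47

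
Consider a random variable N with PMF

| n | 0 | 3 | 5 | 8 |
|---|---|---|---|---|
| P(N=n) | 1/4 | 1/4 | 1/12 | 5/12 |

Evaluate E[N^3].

E[N^3] = Σ n^3·P(N=n)
 = 0·1/4 + 27·1/4 + 125·1/12 + 512·5/12
 = 0 + 27/4 + 125/12 + 640/3
 = 461/2

230.5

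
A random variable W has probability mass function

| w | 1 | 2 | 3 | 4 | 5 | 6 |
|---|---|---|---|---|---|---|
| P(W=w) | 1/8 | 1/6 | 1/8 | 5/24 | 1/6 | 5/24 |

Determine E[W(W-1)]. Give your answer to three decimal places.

13.167

E[W(W-1)] = Σ w(w-1)·P(W=w)
 = 0·1/8 + 2·1/6 + 6·1/8 + 12·5/24 + 20·1/6 + 30·5/24
 = 0 + 1/3 + 3/4 + 5/2 + 10/3 + 25/4
 = 79/6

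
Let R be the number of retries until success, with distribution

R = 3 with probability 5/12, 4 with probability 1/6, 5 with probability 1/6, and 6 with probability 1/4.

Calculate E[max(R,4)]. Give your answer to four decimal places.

E[max(R,4)] = Σ max(r,4)·P(R=r)
 = 4·5/12 + 4·1/6 + 5·1/6 + 6·1/4
 = 5/3 + 2/3 + 5/6 + 3/2
 = 14/3

4.6667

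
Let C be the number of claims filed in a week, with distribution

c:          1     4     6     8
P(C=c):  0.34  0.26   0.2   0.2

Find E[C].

E[C] = Σ c·P(C=c)
 = 1·0.34 + 4·0.26 + 6·0.2 + 8·0.2
 = 0.34 + 1.04 + 1.2 + 1.6
 = 4.18

4.18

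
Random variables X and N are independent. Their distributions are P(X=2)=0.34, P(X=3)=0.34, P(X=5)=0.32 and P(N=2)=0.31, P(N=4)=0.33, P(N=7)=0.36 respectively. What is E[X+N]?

E[X+N] = Σ_x Σ_n (x+n) · P(X=x)P(N=n)
 = 4·0.1054 + 6·0.1122 + 9·0.1224 + 5·0.1054 + 7·0.1122 + 10·0.1224 + 7·0.0992 + 9·0.1056 + 12·0.1152
 = 0.4216 + 0.6732 + 1.1016 + 0.527 + 0.7854 + 1.224 + 0.6944 + 0.9504 + 1.3824
 = 7.76

7.76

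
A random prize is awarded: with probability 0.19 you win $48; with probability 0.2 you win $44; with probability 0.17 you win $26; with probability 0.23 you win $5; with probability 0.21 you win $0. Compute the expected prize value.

E[payout] = 48·0.19 + 44·0.2 + 26·0.17 + 5·0.23 + 0·0.21
 = 9.12 + 8.8 + 4.42 + 1.15 + 0
 = 23.49

23.49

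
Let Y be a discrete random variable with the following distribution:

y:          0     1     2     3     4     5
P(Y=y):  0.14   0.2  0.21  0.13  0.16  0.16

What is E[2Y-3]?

1.9

E[2Y-3] = Σ (2y-3)·P(Y=y)
 = (-3)·0.14 + (-1)·0.2 + 1·0.21 + 3·0.13 + 5·0.16 + 7·0.16
 = (-0.42) + (-0.2) + 0.21 + 0.39 + 0.8 + 1.12
 = 1.9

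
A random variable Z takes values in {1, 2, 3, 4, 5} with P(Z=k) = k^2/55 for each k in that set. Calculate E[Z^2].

17.8

E[Z^2] = Σ z^2·P(Z=z)
 = 1·1/55 + 4·4/55 + 9·9/55 + 16·16/55 + 25·5/11
 = 1/55 + 16/55 + 81/55 + 256/55 + 125/11
 = 89/5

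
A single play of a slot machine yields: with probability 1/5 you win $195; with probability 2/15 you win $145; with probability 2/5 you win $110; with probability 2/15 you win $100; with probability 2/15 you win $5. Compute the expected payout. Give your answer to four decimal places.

E[payout] = 195·1/5 + 145·2/15 + 110·2/5 + 100·2/15 + 5·2/15
 = 39 + 58/3 + 44 + 40/3 + 2/3
 = 349/3

116.3333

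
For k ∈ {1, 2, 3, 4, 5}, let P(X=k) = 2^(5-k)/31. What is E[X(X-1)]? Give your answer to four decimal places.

E[X(X-1)] = Σ x(x-1)·P(X=x)
 = 0·16/31 + 2·8/31 + 6·4/31 + 12·2/31 + 20·1/31
 = 0 + 16/31 + 24/31 + 24/31 + 20/31
 = 84/31

2.7097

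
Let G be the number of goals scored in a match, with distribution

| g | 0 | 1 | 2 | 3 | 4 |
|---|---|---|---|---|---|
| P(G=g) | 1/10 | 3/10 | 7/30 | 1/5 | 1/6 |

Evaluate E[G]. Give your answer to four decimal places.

2.0333

E[G] = Σ g·P(G=g)
 = 0·1/10 + 1·3/10 + 2·7/30 + 3·1/5 + 4·1/6
 = 0 + 3/10 + 7/15 + 3/5 + 2/3
 = 61/30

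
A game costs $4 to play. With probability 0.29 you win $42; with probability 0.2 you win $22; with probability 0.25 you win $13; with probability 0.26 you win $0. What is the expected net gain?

15.83

E[payout] = 42·0.29 + 22·0.2 + 13·0.25 + 0·0.26
 = 12.18 + 4.4 + 3.25 + 0
 = 19.83
Net = 19.83 - 4 = 15.83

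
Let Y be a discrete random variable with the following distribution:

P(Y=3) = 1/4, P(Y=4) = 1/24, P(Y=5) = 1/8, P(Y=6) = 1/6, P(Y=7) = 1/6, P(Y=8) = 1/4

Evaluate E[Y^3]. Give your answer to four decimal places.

246.2083

E[Y^3] = Σ y^3·P(Y=y)
 = 27·1/4 + 64·1/24 + 125·1/8 + 216·1/6 + 343·1/6 + 512·1/4
 = 27/4 + 8/3 + 125/8 + 36 + 343/6 + 128
 = 5909/24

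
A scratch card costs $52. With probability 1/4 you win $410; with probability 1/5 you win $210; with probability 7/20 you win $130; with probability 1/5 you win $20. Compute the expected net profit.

E[payout] = 410·1/4 + 210·1/5 + 130·7/20 + 20·1/5
 = 205/2 + 42 + 91/2 + 4
 = 194
Net = 194 - 52 = 142

142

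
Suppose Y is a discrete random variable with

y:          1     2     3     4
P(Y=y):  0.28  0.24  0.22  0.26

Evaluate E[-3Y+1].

-6.38

E[-3Y+1] = Σ (-3y+1)·P(Y=y)
 = (-2)·0.28 + (-5)·0.24 + (-8)·0.22 + (-11)·0.26
 = (-0.56) + (-1.2) + (-1.76) + (-2.86)
 = -6.38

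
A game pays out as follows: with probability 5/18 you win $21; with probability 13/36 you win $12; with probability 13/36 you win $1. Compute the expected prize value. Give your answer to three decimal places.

E[payout] = 21·5/18 + 12·13/36 + 1·13/36
 = 35/6 + 13/3 + 13/36
 = 379/36

10.528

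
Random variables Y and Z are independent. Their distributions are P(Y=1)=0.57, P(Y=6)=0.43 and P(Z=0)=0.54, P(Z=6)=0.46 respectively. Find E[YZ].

E[YZ] = Σ_y Σ_z yz · P(Y=y)P(Z=z)
 = 0·0.3078 + 6·0.2622 + 0·0.2322 + 36·0.1978
 = 0 + 1.5732 + 0 + 7.1208
 = 8.694

8.694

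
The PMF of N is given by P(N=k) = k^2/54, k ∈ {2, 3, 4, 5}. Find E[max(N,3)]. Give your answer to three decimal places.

E[max(N,3)] = Σ max(n,3)·P(N=n)
 = 3·2/27 + 3·1/6 + 4·8/27 + 5·25/54
 = 2/9 + 1/2 + 32/27 + 125/54
 = 38/9

4.222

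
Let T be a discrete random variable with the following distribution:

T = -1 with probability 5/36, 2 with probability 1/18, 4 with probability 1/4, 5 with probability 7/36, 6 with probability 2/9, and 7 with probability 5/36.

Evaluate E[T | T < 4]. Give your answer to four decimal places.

P(T < 4) = 5/36 + 1/18 = 7/36.
E[T | T < 4] = [(-1)·5/36 + 2·1/18] / (7/36)
 = -1/36 / (7/36)
 = -1/7

-0.1429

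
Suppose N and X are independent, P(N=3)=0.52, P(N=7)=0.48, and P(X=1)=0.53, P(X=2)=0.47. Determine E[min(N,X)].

1.47

E[min(N,X)] = Σ_n Σ_x min(n,x) · P(N=n)P(X=x)
 = 1·0.2756 + 2·0.2444 + 1·0.2544 + 2·0.2256
 = 0.2756 + 0.4888 + 0.2544 + 0.4512
 = 1.47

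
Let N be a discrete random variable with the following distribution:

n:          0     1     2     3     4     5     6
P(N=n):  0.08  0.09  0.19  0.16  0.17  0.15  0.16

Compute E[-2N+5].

-1.68

E[-2N+5] = Σ (-2n+5)·P(N=n)
 = 5·0.08 + 3·0.09 + 1·0.19 + (-1)·0.16 + (-3)·0.17 + (-5)·0.15 + (-7)·0.16
 = 0.4 + 0.27 + 0.19 + (-0.16) + (-0.51) + (-0.75) + (-1.12)
 = -1.68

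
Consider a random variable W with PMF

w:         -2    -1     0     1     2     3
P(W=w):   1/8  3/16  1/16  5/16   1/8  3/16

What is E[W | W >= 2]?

P(W >= 2) = 1/8 + 3/16 = 5/16.
E[W | W >= 2] = [2·1/8 + 3·3/16] / (5/16)
 = 13/16 / (5/16)
 = 13/5

2.6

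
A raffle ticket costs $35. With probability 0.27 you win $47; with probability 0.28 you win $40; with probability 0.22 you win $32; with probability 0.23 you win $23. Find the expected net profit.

1.22

E[payout] = 47·0.27 + 40·0.28 + 32·0.22 + 23·0.23
 = 12.69 + 11.2 + 7.04 + 5.29
 = 36.22
Net = 36.22 - 35 = 1.22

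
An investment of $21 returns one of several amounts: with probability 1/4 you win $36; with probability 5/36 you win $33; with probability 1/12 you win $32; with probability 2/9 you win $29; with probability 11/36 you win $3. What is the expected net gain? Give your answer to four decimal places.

2.6111

E[payout] = 36·1/4 + 33·5/36 + 32·1/12 + 29·2/9 + 3·11/36
 = 9 + 55/12 + 8/3 + 58/9 + 11/12
 = 425/18
Net = 425/18 - 21 = 47/18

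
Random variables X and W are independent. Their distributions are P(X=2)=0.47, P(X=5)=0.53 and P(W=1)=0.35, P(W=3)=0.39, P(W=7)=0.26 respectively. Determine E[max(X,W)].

E[max(X,W)] = Σ_x Σ_w max(x,w) · P(X=x)P(W=w)
 = 2·0.1645 + 3·0.1833 + 7·0.1222 + 5·0.1855 + 5·0.2067 + 7·0.1378
 = 0.329 + 0.5499 + 0.8554 + 0.9275 + 1.0335 + 0.9646
 = 4.6599

4.6599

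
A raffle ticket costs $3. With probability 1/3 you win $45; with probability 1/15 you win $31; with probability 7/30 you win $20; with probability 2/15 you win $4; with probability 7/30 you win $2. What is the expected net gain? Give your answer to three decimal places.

19.733

E[payout] = 45·1/3 + 31·1/15 + 20·7/30 + 4·2/15 + 2·7/30
 = 15 + 31/15 + 14/3 + 8/15 + 7/15
 = 341/15
Net = 341/15 - 3 = 296/15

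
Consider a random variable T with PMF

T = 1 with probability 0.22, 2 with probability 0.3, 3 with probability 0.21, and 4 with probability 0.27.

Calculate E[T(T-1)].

5.1

E[T(T-1)] = Σ t(t-1)·P(T=t)
 = 0·0.22 + 2·0.3 + 6·0.21 + 12·0.27
 = 0 + 0.6 + 1.26 + 3.24
 = 5.1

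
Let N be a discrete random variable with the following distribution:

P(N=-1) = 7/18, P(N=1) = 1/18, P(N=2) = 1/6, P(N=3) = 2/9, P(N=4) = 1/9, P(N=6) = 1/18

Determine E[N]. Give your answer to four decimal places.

E[N] = Σ n·P(N=n)
 = (-1)·7/18 + 1·1/18 + 2·1/6 + 3·2/9 + 4·1/9 + 6·1/18
 = (-7/18) + 1/18 + 1/3 + 2/3 + 4/9 + 1/3
 = 13/9

1.4444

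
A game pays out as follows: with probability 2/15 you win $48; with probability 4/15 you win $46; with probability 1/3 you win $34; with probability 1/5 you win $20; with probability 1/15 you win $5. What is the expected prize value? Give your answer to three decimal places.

34.333

E[payout] = 48·2/15 + 46·4/15 + 34·1/3 + 20·1/5 + 5·1/15
 = 32/5 + 184/15 + 34/3 + 4 + 1/3
 = 103/3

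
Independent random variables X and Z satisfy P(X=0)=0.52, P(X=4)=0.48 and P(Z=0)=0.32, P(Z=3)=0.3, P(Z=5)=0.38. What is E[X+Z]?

E[X+Z] = Σ_x Σ_z (x+z) · P(X=x)P(Z=z)
 = 0·0.1664 + 3·0.156 + 5·0.1976 + 4·0.1536 + 7·0.144 + 9·0.1824
 = 0 + 0.468 + 0.988 + 0.6144 + 1.008 + 1.6416
 = 4.72

4.72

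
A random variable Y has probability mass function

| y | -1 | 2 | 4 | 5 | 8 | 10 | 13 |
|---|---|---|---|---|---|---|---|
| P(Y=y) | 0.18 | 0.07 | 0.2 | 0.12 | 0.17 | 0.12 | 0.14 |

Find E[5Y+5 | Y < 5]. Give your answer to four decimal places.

P(Y < 5) = 0.18 + 0.07 + 0.2 = 0.45.
E[5Y+5 | Y < 5] = [0·0.18 + 15·0.07 + 25·0.2] / 0.45
 = 6.05 / 0.45
 = 121/9

13.4444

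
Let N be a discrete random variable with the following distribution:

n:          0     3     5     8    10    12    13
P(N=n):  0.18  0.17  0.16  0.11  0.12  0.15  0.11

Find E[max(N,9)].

10.01

E[max(N,9)] = Σ max(n,9)·P(N=n)
 = 9·0.18 + 9·0.17 + 9·0.16 + 9·0.11 + 10·0.12 + 12·0.15 + 13·0.11
 = 1.62 + 1.53 + 1.44 + 0.99 + 1.2 + 1.8 + 1.43
 = 10.01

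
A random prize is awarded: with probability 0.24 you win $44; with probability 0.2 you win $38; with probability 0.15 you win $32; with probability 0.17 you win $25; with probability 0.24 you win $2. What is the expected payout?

27.69

E[payout] = 44·0.24 + 38·0.2 + 32·0.15 + 25·0.17 + 2·0.24
 = 10.56 + 7.6 + 4.8 + 4.25 + 0.48
 = 27.69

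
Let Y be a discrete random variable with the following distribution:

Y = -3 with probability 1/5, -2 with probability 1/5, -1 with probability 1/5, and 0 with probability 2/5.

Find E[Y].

E[Y] = Σ y·P(Y=y)
 = (-3)·1/5 + (-2)·1/5 + (-1)·1/5 + 0·2/5
 = (-3/5) + (-2/5) + (-1/5) + 0
 = -6/5

-1.2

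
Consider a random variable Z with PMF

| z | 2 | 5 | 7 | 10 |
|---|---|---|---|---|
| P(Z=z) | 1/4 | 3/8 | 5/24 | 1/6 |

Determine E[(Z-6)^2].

E[(Z-6)^2] = Σ (z-6)^2·P(Z=z)
 = 16·1/4 + 1·3/8 + 1·5/24 + 16·1/6
 = 4 + 3/8 + 5/24 + 8/3
 = 29/4

7.25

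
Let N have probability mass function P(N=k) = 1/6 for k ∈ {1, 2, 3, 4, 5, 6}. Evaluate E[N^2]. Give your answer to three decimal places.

15.167

E[N^2] = Σ n^2·P(N=n)
 = 1·1/6 + 4·1/6 + 9·1/6 + 16·1/6 + 25·1/6 + 36·1/6
 = 1/6 + 2/3 + 3/2 + 8/3 + 25/6 + 6
 = 91/6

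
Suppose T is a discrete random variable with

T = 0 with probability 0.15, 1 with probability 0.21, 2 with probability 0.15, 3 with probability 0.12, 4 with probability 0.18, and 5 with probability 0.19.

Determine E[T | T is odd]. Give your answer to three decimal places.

P(T is odd) = 0.21 + 0.12 + 0.19 = 0.52.
E[T | T is odd] = [1·0.21 + 3·0.12 + 5·0.19] / 0.52
 = 1.52 / 0.52
 = 38/13

2.923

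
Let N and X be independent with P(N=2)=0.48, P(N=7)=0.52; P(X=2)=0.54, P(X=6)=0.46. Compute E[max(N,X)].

E[max(N,X)] = Σ_n Σ_x max(n,x) · P(N=n)P(X=x)
 = 2·0.2592 + 6·0.2208 + 7·0.2808 + 7·0.2392
 = 0.5184 + 1.3248 + 1.9656 + 1.6744
 = 5.4832

5.4832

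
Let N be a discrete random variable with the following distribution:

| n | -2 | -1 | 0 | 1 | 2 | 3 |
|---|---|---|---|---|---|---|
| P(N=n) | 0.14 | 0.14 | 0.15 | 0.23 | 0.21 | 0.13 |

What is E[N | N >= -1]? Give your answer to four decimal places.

P(N >= -1) = 0.14 + 0.15 + 0.23 + 0.21 + 0.13 = 0.86.
E[N | N >= -1] = [(-1)·0.14 + 0·0.15 + 1·0.23 + 2·0.21 + 3·0.13] / 0.86
 = 0.9 / 0.86
 = 45/43

1.0465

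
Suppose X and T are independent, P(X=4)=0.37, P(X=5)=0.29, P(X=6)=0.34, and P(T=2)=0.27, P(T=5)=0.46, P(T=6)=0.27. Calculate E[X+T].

E[X+T] = Σ_x Σ_t (x+t) · P(X=x)P(T=t)
 = 6·0.0999 + 9·0.1702 + 10·0.0999 + 7·0.0783 + 10·0.1334 + 11·0.0783 + 8·0.0918 + 11·0.1564 + 12·0.0918
 = 0.5994 + 1.5318 + 0.999 + 0.5481 + 1.334 + 0.8613 + 0.7344 + 1.7204 + 1.1016
 = 9.43

9.43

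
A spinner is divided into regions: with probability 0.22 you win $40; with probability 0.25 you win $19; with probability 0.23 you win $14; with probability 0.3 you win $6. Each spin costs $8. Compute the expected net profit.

E[payout] = 40·0.22 + 19·0.25 + 14·0.23 + 6·0.3
 = 8.8 + 4.75 + 3.22 + 1.8
 = 18.57
Net = 18.57 - 8 = 10.57

10.57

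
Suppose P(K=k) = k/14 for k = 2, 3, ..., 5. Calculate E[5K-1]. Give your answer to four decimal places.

18.2857

E[5K-1] = Σ (5k-1)·P(K=k)
 = 9·1/7 + 14·3/14 + 19·2/7 + 24·5/14
 = 9/7 + 3 + 38/7 + 60/7
 = 128/7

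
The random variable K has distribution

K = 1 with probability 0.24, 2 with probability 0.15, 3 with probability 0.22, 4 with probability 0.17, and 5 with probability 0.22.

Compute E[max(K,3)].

3.61

E[max(K,3)] = Σ max(k,3)·P(K=k)
 = 3·0.24 + 3·0.15 + 3·0.22 + 4·0.17 + 5·0.22
 = 0.72 + 0.45 + 0.66 + 0.68 + 1.1
 = 3.61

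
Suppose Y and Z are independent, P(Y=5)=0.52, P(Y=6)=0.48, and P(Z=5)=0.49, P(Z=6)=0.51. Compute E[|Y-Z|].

E[|Y-Z|] = Σ_y Σ_z |y-z| · P(Y=y)P(Z=z)
 = 0·0.2548 + 1·0.2652 + 1·0.2352 + 0·0.2448
 = 0 + 0.2652 + 0.2352 + 0
 = 0.5004

0.5004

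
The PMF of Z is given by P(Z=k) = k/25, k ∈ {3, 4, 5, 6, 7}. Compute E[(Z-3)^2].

7.6

E[(Z-3)^2] = Σ (z-3)^2·P(Z=z)
 = 0·3/25 + 1·4/25 + 4·1/5 + 9·6/25 + 16·7/25
 = 0 + 4/25 + 4/5 + 54/25 + 112/25
 = 38/5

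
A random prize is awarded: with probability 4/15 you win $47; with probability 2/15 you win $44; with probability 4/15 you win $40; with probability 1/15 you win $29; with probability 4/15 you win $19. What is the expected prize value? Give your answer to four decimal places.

36.0667

E[payout] = 47·4/15 + 44·2/15 + 40·4/15 + 29·1/15 + 19·4/15
 = 188/15 + 88/15 + 32/3 + 29/15 + 76/15
 = 541/15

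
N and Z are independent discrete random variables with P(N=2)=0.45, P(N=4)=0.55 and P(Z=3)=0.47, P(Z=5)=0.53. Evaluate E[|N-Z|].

1.477

E[|N-Z|] = Σ_n Σ_z |n-z| · P(N=n)P(Z=z)
 = 1·0.2115 + 3·0.2385 + 1·0.2585 + 1·0.2915
 = 0.2115 + 0.7155 + 0.2585 + 0.2915
 = 1.477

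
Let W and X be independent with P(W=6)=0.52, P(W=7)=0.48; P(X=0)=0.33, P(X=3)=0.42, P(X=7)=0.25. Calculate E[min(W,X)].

E[min(W,X)] = Σ_w Σ_x min(w,x) · P(W=w)P(X=x)
 = 0·0.1716 + 3·0.2184 + 6·0.13 + 0·0.1584 + 3·0.2016 + 7·0.12
 = 0 + 0.6552 + 0.78 + 0 + 0.6048 + 0.84
 = 2.88

2.88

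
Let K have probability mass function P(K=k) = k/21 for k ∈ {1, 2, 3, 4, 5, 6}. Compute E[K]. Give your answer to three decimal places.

E[K] = Σ k·P(K=k)
 = 1·1/21 + 2·2/21 + 3·1/7 + 4·4/21 + 5·5/21 + 6·2/7
 = 1/21 + 4/21 + 3/7 + 16/21 + 25/21 + 12/7
 = 13/3

4.333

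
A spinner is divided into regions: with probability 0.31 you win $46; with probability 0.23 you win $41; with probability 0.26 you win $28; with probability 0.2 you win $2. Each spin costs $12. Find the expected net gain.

E[payout] = 46·0.31 + 41·0.23 + 28·0.26 + 2·0.2
 = 14.26 + 9.43 + 7.28 + 0.4
 = 31.37
Net = 31.37 - 12 = 19.37

19.37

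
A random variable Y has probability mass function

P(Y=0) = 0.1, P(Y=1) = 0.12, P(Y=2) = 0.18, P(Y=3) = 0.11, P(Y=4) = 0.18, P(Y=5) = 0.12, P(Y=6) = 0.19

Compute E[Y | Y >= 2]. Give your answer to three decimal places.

4.038

P(Y >= 2) = 0.18 + 0.11 + 0.18 + 0.12 + 0.19 = 0.78.
E[Y | Y >= 2] = [2·0.18 + 3·0.11 + 4·0.18 + 5·0.12 + 6·0.19] / 0.78
 = 3.15 / 0.78
 = 105/26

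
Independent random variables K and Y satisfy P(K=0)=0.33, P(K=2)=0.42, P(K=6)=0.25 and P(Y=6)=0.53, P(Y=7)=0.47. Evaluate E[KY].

E[KY] = Σ_k Σ_y ky · P(K=k)P(Y=y)
 = 0·0.1749 + 0·0.1551 + 12·0.2226 + 14·0.1974 + 36·0.1325 + 42·0.1175
 = 0 + 0 + 2.6712 + 2.7636 + 4.77 + 4.935
 = 15.1398

15.1398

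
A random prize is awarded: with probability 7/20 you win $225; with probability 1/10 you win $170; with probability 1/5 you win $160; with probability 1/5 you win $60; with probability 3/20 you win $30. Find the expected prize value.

E[payout] = 225·7/20 + 170·1/10 + 160·1/5 + 60·1/5 + 30·3/20
 = 315/4 + 17 + 32 + 12 + 9/2
 = 577/4

144.25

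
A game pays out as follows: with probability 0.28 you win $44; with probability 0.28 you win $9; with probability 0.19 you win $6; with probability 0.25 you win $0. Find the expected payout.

E[payout] = 44·0.28 + 9·0.28 + 6·0.19 + 0·0.25
 = 12.32 + 2.52 + 1.14 + 0
 = 15.98

15.98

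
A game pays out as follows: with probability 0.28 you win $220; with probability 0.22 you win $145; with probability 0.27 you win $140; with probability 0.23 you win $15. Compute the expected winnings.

134.75

E[payout] = 220·0.28 + 145·0.22 + 140·0.27 + 15·0.23
 = 61.6 + 31.9 + 37.8 + 3.45
 = 134.75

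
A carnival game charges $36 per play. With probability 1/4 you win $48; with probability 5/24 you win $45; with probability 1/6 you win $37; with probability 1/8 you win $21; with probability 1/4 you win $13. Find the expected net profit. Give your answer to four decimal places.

E[payout] = 48·1/4 + 45·5/24 + 37·1/6 + 21·1/8 + 13·1/4
 = 12 + 75/8 + 37/6 + 21/8 + 13/4
 = 401/12
Net = 401/12 - 36 = -31/12

-2.5833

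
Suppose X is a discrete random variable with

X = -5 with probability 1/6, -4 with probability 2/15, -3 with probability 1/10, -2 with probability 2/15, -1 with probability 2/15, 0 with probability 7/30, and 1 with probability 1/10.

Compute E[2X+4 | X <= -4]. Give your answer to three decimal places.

-5.111

P(X <= -4) = 1/6 + 2/15 = 3/10.
E[2X+4 | X <= -4] = [(-6)·1/6 + (-4)·2/15] / (3/10)
 = -23/15 / (3/10)
 = -46/9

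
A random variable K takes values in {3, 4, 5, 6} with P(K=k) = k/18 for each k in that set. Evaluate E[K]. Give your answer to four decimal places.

4.7778

E[K] = Σ k·P(K=k)
 = 3·1/6 + 4·2/9 + 5·5/18 + 6·1/3
 = 1/2 + 8/9 + 25/18 + 2
 = 43/9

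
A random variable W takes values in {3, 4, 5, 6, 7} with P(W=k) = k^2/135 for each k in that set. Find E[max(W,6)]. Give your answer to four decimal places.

E[max(W,6)] = Σ max(w,6)·P(W=w)
 = 6·1/15 + 6·16/135 + 6·5/27 + 6·4/15 + 7·49/135
 = 2/5 + 32/45 + 10/9 + 8/5 + 343/135
 = 859/135

6.3630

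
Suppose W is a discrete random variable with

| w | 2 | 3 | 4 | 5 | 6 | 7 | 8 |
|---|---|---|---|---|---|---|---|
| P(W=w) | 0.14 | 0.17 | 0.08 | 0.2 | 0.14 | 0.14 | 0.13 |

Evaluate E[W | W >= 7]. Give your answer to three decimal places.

P(W >= 7) = 0.14 + 0.13 = 0.27.
E[W | W >= 7] = [7·0.14 + 8·0.13] / 0.27
 = 2.02 / 0.27
 = 202/27

7.481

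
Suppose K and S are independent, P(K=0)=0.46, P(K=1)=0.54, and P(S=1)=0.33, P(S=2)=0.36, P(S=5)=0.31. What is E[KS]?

1.404

E[KS] = Σ_k Σ_s ks · P(K=k)P(S=s)
 = 0·0.1518 + 0·0.1656 + 0·0.1426 + 1·0.1782 + 2·0.1944 + 5·0.1674
 = 0 + 0 + 0 + 0.1782 + 0.3888 + 0.837
 = 1.404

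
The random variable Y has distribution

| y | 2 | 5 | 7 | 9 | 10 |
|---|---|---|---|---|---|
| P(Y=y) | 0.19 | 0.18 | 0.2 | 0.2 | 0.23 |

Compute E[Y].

E[Y] = Σ y·P(Y=y)
 = 2·0.19 + 5·0.18 + 7·0.2 + 9·0.2 + 10·0.23
 = 0.38 + 0.9 + 1.4 + 1.8 + 2.3
 = 6.78

6.78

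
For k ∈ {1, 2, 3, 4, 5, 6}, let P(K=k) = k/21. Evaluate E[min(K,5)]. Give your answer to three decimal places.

4.048

E[min(K,5)] = Σ min(k,5)·P(K=k)
 = 1·1/21 + 2·2/21 + 3·1/7 + 4·4/21 + 5·5/21 + 5·2/7
 = 1/21 + 4/21 + 3/7 + 16/21 + 25/21 + 10/7
 = 85/21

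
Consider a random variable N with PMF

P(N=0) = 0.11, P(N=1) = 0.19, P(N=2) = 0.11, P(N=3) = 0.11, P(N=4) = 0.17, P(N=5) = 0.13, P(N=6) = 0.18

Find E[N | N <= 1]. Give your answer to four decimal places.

P(N <= 1) = 0.11 + 0.19 = 0.3.
E[N | N <= 1] = [0·0.11 + 1·0.19] / 0.3
 = 0.19 / 0.3
 = 19/30

0.6333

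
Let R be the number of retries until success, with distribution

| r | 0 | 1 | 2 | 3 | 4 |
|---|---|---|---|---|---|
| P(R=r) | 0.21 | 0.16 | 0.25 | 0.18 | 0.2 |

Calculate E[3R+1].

7

E[3R+1] = Σ (3r+1)·P(R=r)
 = 1·0.21 + 4·0.16 + 7·0.25 + 10·0.18 + 13·0.2
 = 0.21 + 0.64 + 1.75 + 1.8 + 2.6
 = 7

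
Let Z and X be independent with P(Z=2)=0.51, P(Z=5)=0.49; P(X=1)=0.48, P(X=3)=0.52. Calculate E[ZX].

7.0788

E[ZX] = Σ_z Σ_x zx · P(Z=z)P(X=x)
 = 2·0.2448 + 6·0.2652 + 5·0.2352 + 15·0.2548
 = 0.4896 + 1.5912 + 1.176 + 3.822
 = 7.0788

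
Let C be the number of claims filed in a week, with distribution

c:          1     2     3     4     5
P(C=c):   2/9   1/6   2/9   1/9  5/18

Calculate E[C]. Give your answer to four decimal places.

E[C] = Σ c·P(C=c)
 = 1·2/9 + 2·1/6 + 3·2/9 + 4·1/9 + 5·5/18
 = 2/9 + 1/3 + 2/3 + 4/9 + 25/18
 = 55/18

3.0556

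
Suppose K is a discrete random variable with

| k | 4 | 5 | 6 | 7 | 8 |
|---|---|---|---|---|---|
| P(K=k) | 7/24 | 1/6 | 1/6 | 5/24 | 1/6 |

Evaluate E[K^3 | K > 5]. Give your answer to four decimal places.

P(K > 5) = 1/6 + 5/24 + 1/6 = 13/24.
E[K^3 | K > 5] = [216·1/6 + 343·5/24 + 512·1/6] / (13/24)
 = 4627/24 / (13/24)
 = 4627/13

355.9231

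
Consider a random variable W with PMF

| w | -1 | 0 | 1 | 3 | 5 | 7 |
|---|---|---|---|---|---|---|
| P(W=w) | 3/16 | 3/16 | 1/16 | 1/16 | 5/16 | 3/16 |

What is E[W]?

E[W] = Σ w·P(W=w)
 = (-1)·3/16 + 0·3/16 + 1·1/16 + 3·1/16 + 5·5/16 + 7·3/16
 = (-3/16) + 0 + 1/16 + 3/16 + 25/16 + 21/16
 = 47/16

2.9375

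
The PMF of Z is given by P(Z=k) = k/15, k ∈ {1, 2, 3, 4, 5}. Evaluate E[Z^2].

15

E[Z^2] = Σ z^2·P(Z=z)
 = 1·1/15 + 4·2/15 + 9·1/5 + 16·4/15 + 25·1/3
 = 1/15 + 8/15 + 9/5 + 64/15 + 25/3
 = 15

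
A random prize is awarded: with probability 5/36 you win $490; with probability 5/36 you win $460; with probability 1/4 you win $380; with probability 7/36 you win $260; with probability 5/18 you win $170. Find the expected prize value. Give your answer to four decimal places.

E[payout] = 490·5/36 + 460·5/36 + 380·1/4 + 260·7/36 + 170·5/18
 = 1225/18 + 575/9 + 95 + 455/9 + 425/9
 = 5845/18

324.7222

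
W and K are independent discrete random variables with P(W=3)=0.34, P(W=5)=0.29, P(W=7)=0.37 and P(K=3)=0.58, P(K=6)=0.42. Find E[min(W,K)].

3.7098

E[min(W,K)] = Σ_w Σ_k min(w,k) · P(W=w)P(K=k)
 = 3·0.1972 + 3·0.1428 + 3·0.1682 + 5·0.1218 + 3·0.2146 + 6·0.1554
 = 0.5916 + 0.4284 + 0.5046 + 0.609 + 0.6438 + 0.9324
 = 3.7098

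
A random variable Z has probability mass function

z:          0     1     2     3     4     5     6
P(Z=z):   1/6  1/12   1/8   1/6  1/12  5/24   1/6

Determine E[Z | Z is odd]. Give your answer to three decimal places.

3.545

P(Z is odd) = 1/12 + 1/6 + 5/24 = 11/24.
E[Z | Z is odd] = [1·1/12 + 3·1/6 + 5·5/24] / (11/24)
 = 13/8 / (11/24)
 = 39/11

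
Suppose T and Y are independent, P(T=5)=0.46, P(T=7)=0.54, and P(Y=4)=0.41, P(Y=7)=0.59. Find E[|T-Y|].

1.3956

E[|T-Y|] = Σ_t Σ_y |t-y| · P(T=t)P(Y=y)
 = 1·0.1886 + 2·0.2714 + 3·0.2214 + 0·0.3186
 = 0.1886 + 0.5428 + 0.6642 + 0
 = 1.3956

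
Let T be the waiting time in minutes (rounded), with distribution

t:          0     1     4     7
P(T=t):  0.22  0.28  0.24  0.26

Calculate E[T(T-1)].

13.8

E[T(T-1)] = Σ t(t-1)·P(T=t)
 = 0·0.22 + 0·0.28 + 12·0.24 + 42·0.26
 = 0 + 0 + 2.88 + 10.92
 = 13.8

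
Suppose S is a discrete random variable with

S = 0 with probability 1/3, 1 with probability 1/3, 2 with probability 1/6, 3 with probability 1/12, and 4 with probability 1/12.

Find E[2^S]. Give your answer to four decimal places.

3.6667

E[2^S] = Σ 2^s·P(S=s)
 = 1·1/3 + 2·1/3 + 4·1/6 + 8·1/12 + 16·1/12
 = 1/3 + 2/3 + 2/3 + 2/3 + 4/3
 = 11/3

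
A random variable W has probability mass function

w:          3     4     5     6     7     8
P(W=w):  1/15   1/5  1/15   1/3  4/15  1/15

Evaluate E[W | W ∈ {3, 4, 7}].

P(W ∈ {3, 4, 7}) = 1/15 + 1/5 + 4/15 = 8/15.
E[W | W ∈ {3, 4, 7}] = [3·1/15 + 4·1/5 + 7·4/15] / (8/15)
 = 43/15 / (8/15)
 = 43/8

5.375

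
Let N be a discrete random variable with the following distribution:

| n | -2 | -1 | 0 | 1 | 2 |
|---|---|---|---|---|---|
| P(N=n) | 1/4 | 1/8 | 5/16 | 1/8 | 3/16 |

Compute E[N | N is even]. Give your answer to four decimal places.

P(N is even) = 1/4 + 5/16 + 3/16 = 3/4.
E[N | N is even] = [(-2)·1/4 + 0·5/16 + 2·3/16] / (3/4)
 = -1/8 / (3/4)
 = -1/6

-0.1667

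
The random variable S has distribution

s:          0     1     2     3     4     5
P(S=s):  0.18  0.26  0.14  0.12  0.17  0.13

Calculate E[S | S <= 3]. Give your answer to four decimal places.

P(S <= 3) = 0.18 + 0.26 + 0.14 + 0.12 = 0.7.
E[S | S <= 3] = [0·0.18 + 1·0.26 + 2·0.14 + 3·0.12] / 0.7
 = 0.9 / 0.7
 = 9/7

1.2857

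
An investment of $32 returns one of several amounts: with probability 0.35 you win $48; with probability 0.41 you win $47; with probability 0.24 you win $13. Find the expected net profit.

E[payout] = 48·0.35 + 47·0.41 + 13·0.24
 = 16.8 + 19.27 + 3.12
 = 39.19
Net = 39.19 - 32 = 7.19

7.19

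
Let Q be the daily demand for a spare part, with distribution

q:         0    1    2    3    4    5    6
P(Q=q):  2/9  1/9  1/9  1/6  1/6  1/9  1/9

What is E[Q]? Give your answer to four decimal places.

2.7222

E[Q] = Σ q·P(Q=q)
 = 0·2/9 + 1·1/9 + 2·1/9 + 3·1/6 + 4·1/6 + 5·1/9 + 6·1/9
 = 0 + 1/9 + 2/9 + 1/2 + 2/3 + 5/9 + 2/3
 = 49/18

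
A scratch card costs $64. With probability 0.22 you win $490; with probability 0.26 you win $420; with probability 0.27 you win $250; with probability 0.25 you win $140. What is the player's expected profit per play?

E[payout] = 490·0.22 + 420·0.26 + 250·0.27 + 140·0.25
 = 107.8 + 109.2 + 67.5 + 35
 = 319.5
Net = 319.5 - 64 = 255.5

255.5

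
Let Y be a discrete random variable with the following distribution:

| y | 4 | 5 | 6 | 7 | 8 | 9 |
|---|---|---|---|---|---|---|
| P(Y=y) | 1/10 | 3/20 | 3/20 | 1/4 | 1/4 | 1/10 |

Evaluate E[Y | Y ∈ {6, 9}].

7.2

P(Y ∈ {6, 9}) = 3/20 + 1/10 = 1/4.
E[Y | Y ∈ {6, 9}] = [6·3/20 + 9·1/10] / (1/4)
 = 9/5 / (1/4)
 = 36/5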